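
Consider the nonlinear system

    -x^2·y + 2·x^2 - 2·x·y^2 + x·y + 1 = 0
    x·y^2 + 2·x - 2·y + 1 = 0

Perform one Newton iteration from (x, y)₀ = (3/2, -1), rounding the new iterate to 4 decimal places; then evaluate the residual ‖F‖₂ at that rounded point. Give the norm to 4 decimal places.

At (3/2, -1): F = (3.2500, 7.5000).
Jacobian J = [[-2·x·y + 4·x - 2·y^2 + y, -x^2 - 4·x·y + x], [y^2 + 2, 2·x·y - 2]].
At the point, J = [[6.0000, 5.2500], [3.0000, -5.0000]] (det J = -45.7500).
Solving J·Δ = −F gives Δ = (-1.2158, 0.7705).
Then the next iterate is (x, y)₁ = (0.2842, -0.2295).
Re-evaluating at (0.2842, -0.2295): F = (1.084914, 2.042369), so ‖F‖₂ = 2.3126.

2.3126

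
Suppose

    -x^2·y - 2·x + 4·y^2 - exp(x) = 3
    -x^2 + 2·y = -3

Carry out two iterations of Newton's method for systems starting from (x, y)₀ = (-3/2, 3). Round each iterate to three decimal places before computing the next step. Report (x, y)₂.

(-2.265, 0.611)

At (-3/2, 3): F = (29.02687, 6.750).
Jacobian J = [[-2·x·y - exp(x) - 2, -x^2 + 8·y], [-2·x, 2]].
At the point, J = [[6.77687, 21.750], [3.000, 2.000]] (det J = -51.69626).
Solving J·Δ = −F gives Δ = (-1.717, -0.800).
Then the next iterate is (x, y)₁ = (-3.217, 2.200).
Round to (-3.217, 2.200) and repeat: F = (-0.01407, -2.94909), J = [[12.11472, 7.25091], [6.434, 2.000]].
Δ = (0.952, -1.589), so (x, y)₂ = (-2.265, 0.611).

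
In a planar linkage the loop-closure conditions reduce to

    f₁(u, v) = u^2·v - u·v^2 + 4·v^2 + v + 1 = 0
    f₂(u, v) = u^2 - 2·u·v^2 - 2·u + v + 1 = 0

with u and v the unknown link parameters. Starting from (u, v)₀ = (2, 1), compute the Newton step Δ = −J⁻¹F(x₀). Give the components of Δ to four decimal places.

At (2, 1): F = (8.0000, -2.0000).
Jacobian J = [[2·u·v - v^2, u^2 - 2·u·v + 8·v + 1], [2·u - 2·v^2 - 2, -4·u·v + 1]].
At the point, J = [[3.0000, 9.0000], [0.0000, -7.0000]] (det J = -21.0000).
Solving J·Δ = −F gives Δ = (-1.8095, -0.2857).

(-1.8095, -0.2857)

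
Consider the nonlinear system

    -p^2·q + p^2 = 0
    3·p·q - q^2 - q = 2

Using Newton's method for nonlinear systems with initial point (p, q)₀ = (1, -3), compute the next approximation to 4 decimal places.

(0.7273, -1.1818)

At (1, -3): F = (4.0000, -17.0000).
Jacobian J = [[-2·p·q + 2·p, -p^2], [3·q, 3·p - 2·q - 1]].
At the point, J = [[8.0000, -1.0000], [-9.0000, 8.0000]] (det J = 55.0000).
Solving J·Δ = −F gives Δ = (-0.2727, 1.8182).
Then the next iterate is (p, q)₁ = (0.7273, -1.1818).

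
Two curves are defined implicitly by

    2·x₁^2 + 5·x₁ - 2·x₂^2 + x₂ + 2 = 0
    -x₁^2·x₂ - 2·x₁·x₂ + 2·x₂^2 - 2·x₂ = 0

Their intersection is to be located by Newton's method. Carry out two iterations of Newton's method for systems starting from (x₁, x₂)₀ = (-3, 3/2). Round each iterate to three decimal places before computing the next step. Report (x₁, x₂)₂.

At (-3, 3/2): F = (2.000, -3.000).
Jacobian J = [[4·x₁ + 5, -4·x₂ + 1], [-2·x₁·x₂ - 2·x₂, -x₁^2 - 2·x₁ + 4·x₂ - 2]].
At the point, J = [[-7.000, -5.000], [6.000, 1.000]] (det J = 23.000).
Solving J·Δ = −F gives Δ = (0.565, -0.391).
Then the next iterate is (x₁, x₂)₁ = (-2.435, 1.109).
Round to (-2.435, 1.109) and repeat: F = (0.33269, -0.93292), J = [[-4.740, -3.436], [3.18283, 1.37677]].
Δ = (0.623, -0.763), so (x₁, x₂)₂ = (-1.812, 0.346).

(-1.812, 0.346)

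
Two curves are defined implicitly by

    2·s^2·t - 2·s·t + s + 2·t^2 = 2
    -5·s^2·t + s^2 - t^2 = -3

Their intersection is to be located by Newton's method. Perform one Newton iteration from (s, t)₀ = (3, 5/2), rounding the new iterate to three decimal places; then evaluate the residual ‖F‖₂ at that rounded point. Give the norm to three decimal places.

32.234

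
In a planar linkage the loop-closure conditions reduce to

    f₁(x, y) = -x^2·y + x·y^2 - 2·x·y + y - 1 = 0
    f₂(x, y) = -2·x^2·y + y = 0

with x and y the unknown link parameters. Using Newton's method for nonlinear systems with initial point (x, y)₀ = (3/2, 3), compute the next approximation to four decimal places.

(1.0235, 2.4507)

At (3/2, 3): F = (-0.2500, -10.5000).
Jacobian J = [[-2·x·y + y^2 - 2·y, -x^2 + 2·x·y - 2·x + 1], [-4·x·y, -2·x^2 + 1]].
At the point, J = [[-6.0000, 4.7500], [-18.0000, -3.5000]] (det J = 106.5000).
Solving J·Δ = −F gives Δ = (-0.4765, -0.5493).
Then the next iterate is (x, y)₁ = (1.0235, 2.4507).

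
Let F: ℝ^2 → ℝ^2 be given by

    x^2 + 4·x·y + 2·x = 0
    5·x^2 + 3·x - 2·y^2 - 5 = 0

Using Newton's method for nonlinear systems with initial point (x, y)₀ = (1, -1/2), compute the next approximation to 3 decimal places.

(0.833, -0.667)

At (1, -1/2): F = (1.000, 2.500).
Jacobian J = [[2·x + 4·y + 2, 4·x], [10·x + 3, -4·y]].
At the point, J = [[2.000, 4.000], [13.000, 2.000]] (det J = -48.000).
Solving J·Δ = −F gives Δ = (-0.167, -0.167).
Then the next iterate is (x, y)₁ = (0.833, -0.667).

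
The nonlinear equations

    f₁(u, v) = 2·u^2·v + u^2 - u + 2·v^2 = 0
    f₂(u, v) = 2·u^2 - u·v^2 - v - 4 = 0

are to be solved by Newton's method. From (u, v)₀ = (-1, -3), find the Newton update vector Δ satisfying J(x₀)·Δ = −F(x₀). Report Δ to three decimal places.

(0.010, 1.409)

At (-1, -3): F = (14.000, 10.000).
Jacobian J = [[4·u·v + 2·u - 1, 2·u^2 + 4·v], [4·u - v^2, -2·u·v - 1]].
At the point, J = [[9.000, -10.000], [-13.000, -7.000]] (det J = -193.000).
Solving J·Δ = −F gives Δ = (0.010, 1.409).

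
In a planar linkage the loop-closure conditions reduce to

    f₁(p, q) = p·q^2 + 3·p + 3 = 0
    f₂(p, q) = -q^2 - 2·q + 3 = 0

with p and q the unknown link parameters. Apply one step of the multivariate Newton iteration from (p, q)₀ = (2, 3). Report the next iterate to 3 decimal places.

(1.250, 1.500)

At (2, 3): F = (27.000, -12.000).
Jacobian J = [[q^2 + 3, 2·p·q], [0, -2·q - 2]].
At the point, J = [[12.000, 12.000], [0.000, -8.000]] (det J = -96.000).
Solving J·Δ = −F gives Δ = (-0.750, -1.500).
Then the next iterate is (p, q)₁ = (1.250, 1.500).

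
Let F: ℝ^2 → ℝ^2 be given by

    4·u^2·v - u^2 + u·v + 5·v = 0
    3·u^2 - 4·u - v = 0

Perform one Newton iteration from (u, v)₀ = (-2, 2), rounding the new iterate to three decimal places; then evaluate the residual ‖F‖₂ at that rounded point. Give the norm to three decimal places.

12.459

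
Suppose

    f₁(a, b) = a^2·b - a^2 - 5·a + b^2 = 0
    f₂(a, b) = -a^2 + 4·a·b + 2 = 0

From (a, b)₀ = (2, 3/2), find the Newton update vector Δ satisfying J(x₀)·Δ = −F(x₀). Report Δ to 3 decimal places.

(-3.053, -0.487)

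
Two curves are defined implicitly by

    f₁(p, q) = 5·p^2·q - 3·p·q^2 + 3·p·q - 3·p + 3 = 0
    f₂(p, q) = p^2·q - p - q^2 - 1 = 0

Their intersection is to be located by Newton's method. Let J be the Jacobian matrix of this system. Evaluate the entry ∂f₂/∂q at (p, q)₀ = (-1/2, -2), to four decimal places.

∂f₂/∂q = p^2 - 2·q.
At (-1/2, -2) this is 4.2500.

4.2500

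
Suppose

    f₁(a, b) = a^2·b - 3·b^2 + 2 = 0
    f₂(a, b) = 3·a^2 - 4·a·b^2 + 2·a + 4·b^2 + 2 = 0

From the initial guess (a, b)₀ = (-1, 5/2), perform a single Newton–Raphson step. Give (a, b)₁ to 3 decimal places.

(-0.716, 1.381)

At (-1, 5/2): F = (-14.250, 53.000).
Jacobian J = [[2·a·b, a^2 - 6·b], [6·a - 4·b^2 + 2, -8·a·b + 8·b]].
At the point, J = [[-5.000, -14.000], [-29.000, 40.000]] (det J = -606.000).
Solving J·Δ = −F gives Δ = (0.284, -1.119).
Then the next iterate is (a, b)₁ = (-0.716, 1.381).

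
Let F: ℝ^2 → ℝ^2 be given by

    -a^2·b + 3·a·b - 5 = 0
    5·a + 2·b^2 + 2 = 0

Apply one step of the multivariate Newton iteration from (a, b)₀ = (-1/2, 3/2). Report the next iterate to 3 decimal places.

(0.366, 0.112)

At (-1/2, 3/2): F = (-7.625, 4.000).
Jacobian J = [[-2·a·b + 3·b, -a^2 + 3·a], [5, 4·b]].
At the point, J = [[6.000, -1.750], [5.000, 6.000]] (det J = 44.750).
Solving J·Δ = −F gives Δ = (0.866, -1.388).
Then the next iterate is (a, b)₁ = (0.366, 0.112).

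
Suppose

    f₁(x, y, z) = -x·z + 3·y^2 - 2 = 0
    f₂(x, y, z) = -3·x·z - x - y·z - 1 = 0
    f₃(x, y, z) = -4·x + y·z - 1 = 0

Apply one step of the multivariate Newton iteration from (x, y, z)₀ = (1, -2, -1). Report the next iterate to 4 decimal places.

At (1, -2, -1): F = (11.0000, -1.0000, -3.0000).
Jacobian J = [[-z, 6·y, -x], [-3·z - 1, -z, -3·x - y], [-4, z, y]].
At the point, J = [[1.0000, -12.0000, -1.0000], [2.0000, 1.0000, -1.0000], [-4.0000, -1.0000, -2.0000]] (det J = -101.0000).
Solving J·Δ = −F gives Δ = (-0.4851, 0.9604, -1.0099).
Then the next iterate is (x, y, z)₁ = (0.5149, -1.0396, -2.0099).

(0.5149, -1.0396, -2.0099)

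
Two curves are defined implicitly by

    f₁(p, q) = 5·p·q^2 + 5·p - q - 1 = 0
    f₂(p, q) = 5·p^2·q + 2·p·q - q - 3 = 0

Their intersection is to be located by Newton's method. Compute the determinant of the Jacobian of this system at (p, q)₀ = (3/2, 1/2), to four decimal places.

27.5625

J = [[5·q^2 + 5, 10·p·q - 1], [10·p·q + 2·q, 5·p^2 + 2·p - 1]].
At the point, J = [[6.2500, 6.5000], [8.5000, 13.2500]].
det J = 27.5625.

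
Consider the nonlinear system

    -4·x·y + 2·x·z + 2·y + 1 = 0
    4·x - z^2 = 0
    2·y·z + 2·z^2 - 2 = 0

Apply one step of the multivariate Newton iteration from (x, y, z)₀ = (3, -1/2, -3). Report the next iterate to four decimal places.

(0.4381, 0.0495, -1.7921)

At (3, -1/2, -3): F = (-12.0000, 3.0000, 19.0000).
Jacobian J = [[-4·y + 2·z, -4·x + 2, 2·x], [4, 0, -2·z], [0, 2·z, 2·y + 4·z]].
At the point, J = [[-4.0000, -10.0000, 6.0000], [4.0000, 0.0000, 6.0000], [0.0000, -6.0000, -13.0000]] (det J = -808.0000).
Solving J·Δ = −F gives Δ = (-2.5619, 0.5495, 1.2079).
Then the next iterate is (x, y, z)₁ = (0.4381, 0.0495, -1.7921).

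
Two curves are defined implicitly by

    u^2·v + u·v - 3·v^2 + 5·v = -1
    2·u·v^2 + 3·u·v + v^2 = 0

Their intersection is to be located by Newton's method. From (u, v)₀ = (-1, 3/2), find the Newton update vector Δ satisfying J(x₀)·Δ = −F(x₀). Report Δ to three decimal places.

(0.833, 0.125)

At (-1, 3/2): F = (1.750, -6.750).
Jacobian J = [[2·u·v + v, u^2 + u - 6·v + 5], [2·v^2 + 3·v, 4·u·v + 3·u + 2·v]].
At the point, J = [[-1.500, -4.000], [9.000, -6.000]] (det J = 45.000).
Solving J·Δ = −F gives Δ = (0.833, 0.125).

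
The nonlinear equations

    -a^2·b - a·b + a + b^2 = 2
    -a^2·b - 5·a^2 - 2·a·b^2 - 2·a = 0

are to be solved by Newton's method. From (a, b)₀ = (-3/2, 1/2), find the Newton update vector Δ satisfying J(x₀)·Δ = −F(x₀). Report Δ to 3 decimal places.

(-0.281, 16.750)

At (-3/2, 1/2): F = (-3.625, -8.625).
Jacobian J = [[-2·a·b - b + 1, -a^2 - a + 2·b], [-2·a·b - 10·a - 2·b^2 - 2, -a^2 - 4·a·b]].
At the point, J = [[2.000, 0.250], [14.000, 0.750]] (det J = -2.000).
Solving J·Δ = −F gives Δ = (-0.281, 16.750).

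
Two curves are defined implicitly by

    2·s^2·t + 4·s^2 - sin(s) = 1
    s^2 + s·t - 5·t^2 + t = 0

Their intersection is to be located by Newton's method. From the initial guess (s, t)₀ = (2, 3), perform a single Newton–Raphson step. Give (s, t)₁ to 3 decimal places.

At (2, 3): F = (38.09070, -32.000).
Jacobian J = [[4·s·t + 8·s - cos(s), 2·s^2], [2·s + t, s - 10·t + 1]].
At the point, J = [[40.41615, 8.000], [7.000, -27.000]] (det J = -1147.23596).
Solving J·Δ = −F gives Δ = (-0.673, -1.360).
Then the next iterate is (s, t)₁ = (1.327, 1.640).

(1.327, 1.640)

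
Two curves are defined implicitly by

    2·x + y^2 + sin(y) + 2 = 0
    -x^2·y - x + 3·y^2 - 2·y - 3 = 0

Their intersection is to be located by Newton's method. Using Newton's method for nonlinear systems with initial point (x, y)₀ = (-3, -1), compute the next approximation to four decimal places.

At (-3, -1): F = (-3.841471, 14.0000).
Jacobian J = [[2, 2·y + cos(y)], [-2·x·y - 1, -x^2 + 6·y - 2]].
At the point, J = [[2.0000, -1.459698], [-7.0000, -17.0000]] (det J = -44.217884).
Solving J·Δ = −F gives Δ = (1.9391, 0.0251).
Then the next iterate is (x, y)₁ = (-1.0609, -0.9749).

(-1.0609, -0.9749)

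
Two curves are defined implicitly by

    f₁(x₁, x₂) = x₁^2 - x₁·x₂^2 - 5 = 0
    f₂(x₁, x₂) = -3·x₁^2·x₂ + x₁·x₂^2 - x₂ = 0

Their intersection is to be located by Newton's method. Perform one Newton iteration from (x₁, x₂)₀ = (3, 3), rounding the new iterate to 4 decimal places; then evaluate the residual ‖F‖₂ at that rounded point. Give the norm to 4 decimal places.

18.9050

At (3, 3): F = (-23.0000, -57.0000).
Jacobian J = [[2·x₁ - x₂^2, -2·x₁·x₂], [-6·x₁·x₂ + x₂^2, -3·x₁^2 + 2·x₁·x₂ - 1]].
At the point, J = [[-3.0000, -18.0000], [-45.0000, -10.0000]] (det J = -780.0000).
Solving J·Δ = −F gives Δ = (-1.0205, -1.1077).
Then the next iterate is (x₁, x₂)₁ = (1.9795, 1.8923).
Re-evaluating at (1.9795, 1.8923): F = (-8.169772, -17.048588), so ‖F‖₂ = 18.9050.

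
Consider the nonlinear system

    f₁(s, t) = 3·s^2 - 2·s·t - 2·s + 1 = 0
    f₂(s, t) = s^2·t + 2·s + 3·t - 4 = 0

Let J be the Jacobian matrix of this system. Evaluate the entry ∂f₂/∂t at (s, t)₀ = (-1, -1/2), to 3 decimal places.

4.000

∂f₂/∂t = s^2 + 3.
At (-1, -1/2) this is 4.000.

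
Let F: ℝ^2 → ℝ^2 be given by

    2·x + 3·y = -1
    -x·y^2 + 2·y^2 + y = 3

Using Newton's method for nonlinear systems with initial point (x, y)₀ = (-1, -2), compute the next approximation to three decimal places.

At (-1, -2): F = (-7.000, 7.000).
Jacobian J = [[2, 3], [-y^2, -2·x·y + 4·y + 1]].
At the point, J = [[2.000, 3.000], [-4.000, -11.000]] (det J = -10.000).
Solving J·Δ = −F gives Δ = (5.600, -1.400).
Then the next iterate is (x, y)₁ = (4.600, -3.400).

(4.600, -3.400)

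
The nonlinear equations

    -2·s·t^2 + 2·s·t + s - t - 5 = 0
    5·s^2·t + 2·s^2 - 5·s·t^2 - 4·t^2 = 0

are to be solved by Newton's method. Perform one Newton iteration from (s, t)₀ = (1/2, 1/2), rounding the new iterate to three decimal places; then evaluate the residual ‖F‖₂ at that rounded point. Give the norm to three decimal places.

At (1/2, 1/2): F = (-4.750, -0.500).
Jacobian J = [[-2·t^2 + 2·t + 1, -4·s·t + 2·s - 1], [10·s·t + 4·s - 5·t^2, 5·s^2 - 10·s·t - 8·t]].
At the point, J = [[1.500, -1.000], [3.250, -5.250]] (det J = -4.625).
Solving J·Δ = −F gives Δ = (5.284, 3.176).
Then the next iterate is (s, t)₁ = (5.784, 3.676).
Re-evaluating at (5.784, 3.676): F = (-116.68614, 236.95872), so ‖F‖₂ = 264.131.

264.131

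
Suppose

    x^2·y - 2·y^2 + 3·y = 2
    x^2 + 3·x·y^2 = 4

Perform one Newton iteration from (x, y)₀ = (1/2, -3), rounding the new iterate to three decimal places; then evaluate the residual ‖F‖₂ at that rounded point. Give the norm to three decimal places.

At (1/2, -3): F = (-29.750, 9.750).
Jacobian J = [[2·x·y, x^2 - 4·y + 3], [2·x + 3·y^2, 6·x·y]].
At the point, J = [[-3.000, 15.250], [28.000, -9.000]] (det J = -400.000).
Solving J·Δ = −F gives Δ = (0.298, 2.009).
Then the next iterate is (x, y)₁ = (0.798, -0.991).
Re-evaluating at (0.798, -0.991): F = (-7.56823, -1.01209), so ‖F‖₂ = 7.636.

7.636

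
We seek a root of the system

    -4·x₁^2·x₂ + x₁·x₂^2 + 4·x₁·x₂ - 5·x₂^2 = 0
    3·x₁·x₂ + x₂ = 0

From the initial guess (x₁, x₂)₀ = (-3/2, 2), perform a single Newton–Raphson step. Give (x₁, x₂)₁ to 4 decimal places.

(-0.7417, 1.3000)

At (-3/2, 2): F = (-56.0000, -7.0000).
Jacobian J = [[-8·x₁·x₂ + x₂^2 + 4·x₂, -4·x₁^2 + 2·x₁·x₂ + 4·x₁ - 10·x₂], [3·x₂, 3·x₁ + 1]].
At the point, J = [[36.0000, -41.0000], [6.0000, -3.5000]] (det J = 120.0000).
Solving J·Δ = −F gives Δ = (0.7583, -0.7000).
Then the next iterate is (x₁, x₂)₁ = (-0.7417, 1.3000).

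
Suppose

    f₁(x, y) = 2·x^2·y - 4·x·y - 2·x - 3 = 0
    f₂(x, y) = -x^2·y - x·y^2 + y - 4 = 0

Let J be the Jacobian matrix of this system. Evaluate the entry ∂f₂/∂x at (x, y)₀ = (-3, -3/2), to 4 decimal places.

-11.2500

∂f₂/∂x = -2·x·y - y^2.
At (-3, -3/2) this is -11.2500.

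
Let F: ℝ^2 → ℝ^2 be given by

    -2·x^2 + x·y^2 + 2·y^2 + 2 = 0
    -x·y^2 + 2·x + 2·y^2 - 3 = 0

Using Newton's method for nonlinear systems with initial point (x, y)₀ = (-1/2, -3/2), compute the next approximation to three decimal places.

At (-1/2, -3/2): F = (4.875, 1.625).
Jacobian J = [[-4·x + y^2, 2·x·y + 4·y], [-y^2 + 2, -2·x·y + 4·y]].
At the point, J = [[4.250, -4.500], [-0.250, -7.500]] (det J = -33.000).
Solving J·Δ = −F gives Δ = (-0.886, 0.246).
Then the next iterate is (x, y)₁ = (-1.386, -1.254).

(-1.386, -1.254)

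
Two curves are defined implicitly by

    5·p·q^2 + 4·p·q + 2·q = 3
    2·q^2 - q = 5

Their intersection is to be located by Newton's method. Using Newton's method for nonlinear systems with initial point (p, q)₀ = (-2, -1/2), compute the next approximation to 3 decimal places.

At (-2, -1/2): F = (-2.500, -4.000).
Jacobian J = [[5·q^2 + 4·q, 10·p·q + 4·p + 2], [0, 4·q - 1]].
At the point, J = [[-0.750, 4.000], [0.000, -3.000]] (det J = 2.250).
Solving J·Δ = −F gives Δ = (-10.444, -1.333).
Then the next iterate is (p, q)₁ = (-12.444, -1.833).

(-12.444, -1.833)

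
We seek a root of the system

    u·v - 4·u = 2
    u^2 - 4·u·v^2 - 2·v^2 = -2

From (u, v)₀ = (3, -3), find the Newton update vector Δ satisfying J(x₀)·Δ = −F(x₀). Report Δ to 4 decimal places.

At (3, -3): F = (-23.0000, -115.0000).
Jacobian J = [[v - 4, u], [2·u - 4·v^2, -8·u·v - 4·v]].
At the point, J = [[-7.0000, 3.0000], [-30.0000, 84.0000]] (det J = -498.0000).
Solving J·Δ = −F gives Δ = (-3.1867, 0.2309).

(-3.1867, 0.2309)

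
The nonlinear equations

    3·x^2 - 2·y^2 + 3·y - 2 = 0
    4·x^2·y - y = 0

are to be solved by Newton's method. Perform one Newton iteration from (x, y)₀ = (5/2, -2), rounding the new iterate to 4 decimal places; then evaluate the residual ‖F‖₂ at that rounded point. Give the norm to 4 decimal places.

14.0607

At (5/2, -2): F = (2.7500, -48.0000).
Jacobian J = [[6·x, -4·y + 3], [8·x·y, 4·x^2 - 1]].
At the point, J = [[15.0000, 11.0000], [-40.0000, 24.0000]] (det J = 800.0000).
Solving J·Δ = −F gives Δ = (-0.7425, 0.7625).
Then the next iterate is (x, y)₁ = (1.7575, -1.2375).
Re-evaluating at (1.7575, -1.2375): F = (0.491106, -14.052091), so ‖F‖₂ = 14.0607.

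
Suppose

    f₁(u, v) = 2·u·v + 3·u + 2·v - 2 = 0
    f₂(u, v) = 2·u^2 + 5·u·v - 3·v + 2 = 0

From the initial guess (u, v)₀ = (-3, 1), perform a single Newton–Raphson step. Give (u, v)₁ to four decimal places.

At (-3, 1): F = (-15.0000, 2.0000).
Jacobian J = [[2·v + 3, 2·u + 2], [4·u + 5·v, 5·u - 3]].
At the point, J = [[5.0000, -4.0000], [-7.0000, -18.0000]] (det J = -118.0000).
Solving J·Δ = −F gives Δ = (2.3559, -0.8051).
Then the next iterate is (u, v)₁ = (-0.6441, 0.1949).

(-0.6441, 0.1949)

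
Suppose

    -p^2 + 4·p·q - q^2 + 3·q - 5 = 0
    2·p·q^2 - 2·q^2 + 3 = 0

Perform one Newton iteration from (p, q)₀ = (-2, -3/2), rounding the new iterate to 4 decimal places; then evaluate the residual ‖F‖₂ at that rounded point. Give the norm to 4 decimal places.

At (-2, -3/2): F = (-3.7500, -10.5000).
Jacobian J = [[-2·p + 4·q, 4·p - 2·q + 3], [2·q^2, 4·p·q - 4·q]].
At the point, J = [[-2.0000, -2.0000], [4.5000, 18.0000]] (det J = -27.0000).
Solving J·Δ = −F gives Δ = (-3.2778, 1.4028).
Then the next iterate is (p, q)₁ = (-5.2778, -0.0972).
Re-evaluating at (-5.2778, -0.0972): F = (-31.104212, 2.881377), so ‖F‖₂ = 31.2374.

31.2374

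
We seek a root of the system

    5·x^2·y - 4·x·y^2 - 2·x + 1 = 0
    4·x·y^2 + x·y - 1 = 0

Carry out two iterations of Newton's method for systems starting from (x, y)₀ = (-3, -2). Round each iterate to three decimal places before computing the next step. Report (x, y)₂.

(-1.614, -0.820)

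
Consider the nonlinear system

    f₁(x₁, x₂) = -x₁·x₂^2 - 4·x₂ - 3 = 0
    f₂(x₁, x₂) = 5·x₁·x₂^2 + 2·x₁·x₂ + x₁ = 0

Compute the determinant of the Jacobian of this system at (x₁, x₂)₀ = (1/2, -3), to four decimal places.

J = [[-x₂^2, -2·x₁·x₂ - 4], [5·x₂^2 + 2·x₂ + 1, 10·x₁·x₂ + 2·x₁]].
At the point, J = [[-9.0000, -1.0000], [40.0000, -14.0000]].
det J = 166.0000.

166.0000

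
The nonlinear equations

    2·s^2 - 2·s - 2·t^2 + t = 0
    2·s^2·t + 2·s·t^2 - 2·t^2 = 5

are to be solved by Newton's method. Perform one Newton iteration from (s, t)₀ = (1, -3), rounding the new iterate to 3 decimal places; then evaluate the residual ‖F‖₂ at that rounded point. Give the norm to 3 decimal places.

15.899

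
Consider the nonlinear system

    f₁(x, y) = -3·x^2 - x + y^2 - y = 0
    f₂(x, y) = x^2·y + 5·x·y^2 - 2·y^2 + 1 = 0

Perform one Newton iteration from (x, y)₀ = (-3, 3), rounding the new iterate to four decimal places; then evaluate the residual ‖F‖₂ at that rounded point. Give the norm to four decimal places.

At (-3, 3): F = (-18.0000, -125.0000).
Jacobian J = [[-6·x - 1, 2·y - 1], [2·x·y + 5·y^2, x^2 + 10·x·y - 4·y]].
At the point, J = [[17.0000, 5.0000], [27.0000, -93.0000]] (det J = -1716.0000).
Solving J·Δ = −F gives Δ = (1.3397, -0.9551).
Then the next iterate is (x, y)₁ = (-1.6603, 2.0449).
Re-evaluating at (-1.6603, 2.0449): F = (-4.472772, -36.439954), so ‖F‖₂ = 36.7134.

36.7134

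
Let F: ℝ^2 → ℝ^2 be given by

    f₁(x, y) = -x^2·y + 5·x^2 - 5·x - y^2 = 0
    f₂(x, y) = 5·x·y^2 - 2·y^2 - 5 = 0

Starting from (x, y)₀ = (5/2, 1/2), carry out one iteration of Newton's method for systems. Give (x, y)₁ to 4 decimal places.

(1.7520, 0.8152)

At (5/2, 1/2): F = (15.3750, -2.3750).
Jacobian J = [[-2·x·y + 10·x - 5, -x^2 - 2·y], [5·y^2, 10·x·y - 4·y]].
At the point, J = [[17.5000, -7.2500], [1.2500, 10.5000]] (det J = 192.8125).
Solving J·Δ = −F gives Δ = (-0.7480, 0.3152).
Then the next iterate is (x, y)₁ = (1.7520, 0.8152).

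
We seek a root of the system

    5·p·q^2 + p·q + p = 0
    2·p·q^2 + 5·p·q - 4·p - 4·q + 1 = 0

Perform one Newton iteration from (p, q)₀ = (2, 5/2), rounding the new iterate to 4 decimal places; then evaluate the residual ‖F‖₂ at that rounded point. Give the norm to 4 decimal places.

At (2, 5/2): F = (69.5000, 33.0000).
Jacobian J = [[5·q^2 + q + 1, 10·p·q + p], [2·q^2 + 5·q - 4, 4·p·q + 5·p - 4]].
At the point, J = [[34.7500, 52.0000], [21.0000, 26.0000]] (det J = -188.5000).
Solving J·Δ = −F gives Δ = (0.4828, -1.6592).
Then the next iterate is (p, q)₁ = (2.4828, 0.8408).
Re-evaluating at (2.4828, 0.8408): F = (13.346349, 1.653696), so ‖F‖₂ = 13.4484.

13.4484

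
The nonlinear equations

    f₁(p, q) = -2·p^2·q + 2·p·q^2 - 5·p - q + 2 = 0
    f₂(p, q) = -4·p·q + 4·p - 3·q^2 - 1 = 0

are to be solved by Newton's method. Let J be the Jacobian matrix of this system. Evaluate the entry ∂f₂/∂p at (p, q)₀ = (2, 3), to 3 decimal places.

∂f₂/∂p = -4·q + 4.
At (2, 3) this is -8.000.

-8.000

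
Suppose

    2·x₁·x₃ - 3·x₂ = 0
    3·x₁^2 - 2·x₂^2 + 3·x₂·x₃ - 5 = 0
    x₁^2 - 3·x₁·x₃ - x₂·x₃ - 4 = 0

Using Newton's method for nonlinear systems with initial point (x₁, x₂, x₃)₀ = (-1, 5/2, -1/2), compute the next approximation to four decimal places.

(-7.8547, 3.5641, -1.9188)

At (-1, 5/2, -1/2): F = (-6.5000, -18.2500, -3.2500).
Jacobian J = [[2·x₃, -3, 2·x₁], [6·x₁, -4·x₂ + 3·x₃, 3·x₂], [2·x₁ - 3·x₃, -x₃, -3·x₁ - x₂]].
At the point, J = [[-1.0000, -3.0000, -2.0000], [-6.0000, -11.5000, 7.5000], [-0.5000, 0.5000, 0.5000]] (det J = 29.2500).
Solving J·Δ = −F gives Δ = (-6.8547, 1.0641, -1.4188).
Then the next iterate is (x₁, x₂, x₃)₁ = (-7.8547, 3.5641, -1.9188).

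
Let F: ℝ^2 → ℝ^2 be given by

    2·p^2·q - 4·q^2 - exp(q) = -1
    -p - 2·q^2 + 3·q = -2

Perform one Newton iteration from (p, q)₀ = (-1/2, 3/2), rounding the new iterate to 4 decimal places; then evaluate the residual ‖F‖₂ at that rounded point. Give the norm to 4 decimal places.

At (-1/2, 3/2): F = (-11.731689, 2.5000).
Jacobian J = [[4·p·q, 2·p^2 - 8·q - exp(q)], [-1, -4·q + 3]].
At the point, J = [[-3.0000, -15.981689], [-1.0000, -3.0000]] (det J = -6.981689).
Solving J·Δ = −F gives Δ = (10.7638, -2.7546).
Then the next iterate is (p, q)₁ = (10.2638, -1.2546).
Re-evaluating at (10.2638, -1.2546): F = (-269.914430, -15.175642), so ‖F‖₂ = 270.3407.

270.3407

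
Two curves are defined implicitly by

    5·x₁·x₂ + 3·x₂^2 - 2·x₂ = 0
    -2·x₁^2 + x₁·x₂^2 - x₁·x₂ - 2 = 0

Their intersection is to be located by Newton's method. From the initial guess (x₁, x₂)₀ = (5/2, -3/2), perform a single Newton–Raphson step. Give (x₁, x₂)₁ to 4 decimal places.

At (5/2, -3/2): F = (-9.0000, -5.1250).
Jacobian J = [[5·x₂, 5·x₁ + 6·x₂ - 2], [-4·x₁ + x₂^2 - x₂, 2·x₁·x₂ - x₁]].
At the point, J = [[-7.5000, 1.5000], [-6.2500, -10.0000]] (det J = 84.3750).
Solving J·Δ = −F gives Δ = (-1.1578, 0.2111).
Then the next iterate is (x₁, x₂)₁ = (1.3422, -1.2889).

(1.3422, -1.2889)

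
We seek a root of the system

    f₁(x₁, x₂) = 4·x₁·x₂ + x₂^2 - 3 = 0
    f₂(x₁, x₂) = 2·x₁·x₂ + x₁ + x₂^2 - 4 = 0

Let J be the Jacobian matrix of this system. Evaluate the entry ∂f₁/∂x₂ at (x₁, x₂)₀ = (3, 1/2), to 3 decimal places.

13.000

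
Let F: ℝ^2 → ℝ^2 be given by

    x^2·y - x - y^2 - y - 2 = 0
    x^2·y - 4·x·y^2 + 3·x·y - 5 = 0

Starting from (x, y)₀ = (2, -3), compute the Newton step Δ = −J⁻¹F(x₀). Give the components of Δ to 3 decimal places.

(-1.299, 0.568)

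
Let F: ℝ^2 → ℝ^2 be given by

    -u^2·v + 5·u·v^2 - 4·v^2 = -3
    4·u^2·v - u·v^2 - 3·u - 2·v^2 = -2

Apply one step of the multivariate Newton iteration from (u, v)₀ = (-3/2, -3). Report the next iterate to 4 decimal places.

At (-3/2, -3): F = (-93.7500, -25.0000).
Jacobian J = [[-2·u·v + 5·v^2, -u^2 + 10·u·v - 8·v], [8·u·v - v^2 - 3, 4·u^2 - 2·u·v - 4·v]].
At the point, J = [[36.0000, 66.7500], [24.0000, 12.0000]] (det J = -1170.0000).
Solving J·Δ = −F gives Δ = (0.4647, 1.1538).
Then the next iterate is (u, v)₁ = (-1.0353, -1.8462).

(-1.0353, -1.8462)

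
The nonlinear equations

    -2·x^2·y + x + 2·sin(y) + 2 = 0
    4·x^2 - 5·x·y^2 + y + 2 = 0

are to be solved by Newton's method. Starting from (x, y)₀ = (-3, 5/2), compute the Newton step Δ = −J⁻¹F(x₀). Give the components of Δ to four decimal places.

(0.6076, -1.3248)

At (-3, 5/2): F = (-44.803056, 134.2500).
Jacobian J = [[-4·x·y + 1, -2·x^2 + 2·cos(y)], [8·x - 5·y^2, -10·x·y + 1]].
At the point, J = [[31.0000, -19.602287], [-55.2500, 76.0000]] (det J = 1272.973630).
Solving J·Δ = −F gives Δ = (0.6076, -1.3248).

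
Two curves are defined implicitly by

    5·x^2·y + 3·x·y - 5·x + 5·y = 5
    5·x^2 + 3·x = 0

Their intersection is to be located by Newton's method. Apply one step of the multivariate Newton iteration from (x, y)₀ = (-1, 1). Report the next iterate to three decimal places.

At (-1, 1): F = (7.000, 2.000).
Jacobian J = [[10·x·y + 3·y - 5, 5·x^2 + 3·x + 5], [10·x + 3, 0]].
At the point, J = [[-12.000, 7.000], [-7.000, 0.000]] (det J = 49.000).
Solving J·Δ = −F gives Δ = (0.286, -0.510).
Then the next iterate is (x, y)₁ = (-0.714, 0.490).

(-0.714, 0.490)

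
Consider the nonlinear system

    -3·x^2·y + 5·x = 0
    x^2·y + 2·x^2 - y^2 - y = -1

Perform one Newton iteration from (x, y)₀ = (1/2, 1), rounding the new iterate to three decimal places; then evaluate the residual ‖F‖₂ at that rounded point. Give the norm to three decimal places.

3.686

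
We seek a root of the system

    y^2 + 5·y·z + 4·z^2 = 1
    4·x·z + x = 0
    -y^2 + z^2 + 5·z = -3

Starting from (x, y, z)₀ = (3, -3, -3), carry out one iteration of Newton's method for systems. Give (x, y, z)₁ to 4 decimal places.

(1.2064, -0.8157, -1.8941)

At (3, -3, -3): F = (89.0000, -33.0000, -12.0000).
Jacobian J = [[0, 2·y + 5·z, 5·y + 8·z], [4·z + 1, 0, 4·x], [0, -2·y, 2·z + 5]].
At the point, J = [[0.0000, -21.0000, -39.0000], [-11.0000, 0.0000, 12.0000], [0.0000, 6.0000, -1.0000]] (det J = 2805.0000).
Solving J·Δ = −F gives Δ = (-1.7936, 2.1843, 1.1059).
Then the next iterate is (x, y, z)₁ = (1.2064, -0.8157, -1.8941).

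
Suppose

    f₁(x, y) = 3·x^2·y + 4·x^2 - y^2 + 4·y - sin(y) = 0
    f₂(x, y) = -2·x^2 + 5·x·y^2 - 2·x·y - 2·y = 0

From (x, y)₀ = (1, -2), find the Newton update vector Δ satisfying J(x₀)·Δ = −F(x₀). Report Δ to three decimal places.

At (1, -2): F = (-13.09070, 26.000).
Jacobian J = [[6·x·y + 8·x, 3·x^2 - 2·y - cos(y) + 4], [-4·x + 5·y^2 - 2·y, 10·x·y - 2·x - 2]].
At the point, J = [[-4.000, 11.41615], [20.000, -24.000]] (det J = -132.32294).
Solving J·Δ = −F gives Δ = (0.131, 1.193).

(0.131, 1.193)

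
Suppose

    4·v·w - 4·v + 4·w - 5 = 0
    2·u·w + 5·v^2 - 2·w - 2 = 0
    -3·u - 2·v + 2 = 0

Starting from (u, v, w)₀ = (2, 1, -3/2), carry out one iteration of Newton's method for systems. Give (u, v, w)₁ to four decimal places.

(0.5172, 0.2241, 0.1552)

At (2, 1, -3/2): F = (-21.0000, 0.0000, -6.0000).
Jacobian J = [[0, 4·w - 4, 4·v + 4], [2·w, 10·v, 2·u - 2], [-3, -2, 0]].
At the point, J = [[0.0000, -10.0000, 8.0000], [-3.0000, 10.0000, 2.0000], [-3.0000, -2.0000, 0.0000]] (det J = 348.0000).
Solving J·Δ = −F gives Δ = (-1.4828, -0.7759, 1.6552).
Then the next iterate is (u, v, w)₁ = (0.5172, 0.2241, 0.1552).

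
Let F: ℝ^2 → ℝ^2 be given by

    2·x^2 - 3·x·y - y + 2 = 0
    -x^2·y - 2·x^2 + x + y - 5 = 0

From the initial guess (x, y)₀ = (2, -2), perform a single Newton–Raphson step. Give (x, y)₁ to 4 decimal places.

At (2, -2): F = (24.0000, -5.0000).
Jacobian J = [[4·x - 3·y, -3·x - 1], [-2·x·y - 4·x + 1, -x^2 + 1]].
At the point, J = [[14.0000, -7.0000], [1.0000, -3.0000]] (det J = -35.0000).
Solving J·Δ = −F gives Δ = (-3.0571, -2.6857).
Then the next iterate is (x, y)₁ = (-1.0571, -4.6857).

(-1.0571, -4.6857)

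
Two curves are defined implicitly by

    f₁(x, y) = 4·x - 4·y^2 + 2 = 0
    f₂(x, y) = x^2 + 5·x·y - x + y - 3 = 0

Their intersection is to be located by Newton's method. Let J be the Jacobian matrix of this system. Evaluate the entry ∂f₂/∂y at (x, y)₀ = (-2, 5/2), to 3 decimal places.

-9.000

∂f₂/∂y = 5·x + 1.
At (-2, 5/2) this is -9.000.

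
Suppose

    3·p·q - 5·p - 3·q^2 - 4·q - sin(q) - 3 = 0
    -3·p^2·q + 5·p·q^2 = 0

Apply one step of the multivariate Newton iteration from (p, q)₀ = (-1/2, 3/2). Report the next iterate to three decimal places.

(-0.662, 0.373)

At (-1/2, 3/2): F = (-16.49749, -6.750).
Jacobian J = [[3·q - 5, 3·p - 6·q - cos(q) - 4], [-6·p·q + 5·q^2, -3·p^2 + 10·p·q]].
At the point, J = [[-0.500, -14.57074], [15.750, -8.250]] (det J = 233.61411).
Solving J·Δ = −F gives Δ = (-0.162, -1.127).
Then the next iterate is (p, q)₁ = (-0.662, 0.373).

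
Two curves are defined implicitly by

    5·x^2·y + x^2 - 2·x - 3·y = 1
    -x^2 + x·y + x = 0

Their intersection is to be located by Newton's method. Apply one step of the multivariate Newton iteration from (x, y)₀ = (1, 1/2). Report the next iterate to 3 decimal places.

At (1, 1/2): F = (-1.000, 0.500).
Jacobian J = [[10·x·y + 2·x - 2, 5·x^2 - 3], [-2·x + y + 1, x]].
At the point, J = [[5.000, 2.000], [-0.500, 1.000]] (det J = 6.000).
Solving J·Δ = −F gives Δ = (0.333, -0.333).
Then the next iterate is (x, y)₁ = (1.333, 0.167).

(1.333, 0.167)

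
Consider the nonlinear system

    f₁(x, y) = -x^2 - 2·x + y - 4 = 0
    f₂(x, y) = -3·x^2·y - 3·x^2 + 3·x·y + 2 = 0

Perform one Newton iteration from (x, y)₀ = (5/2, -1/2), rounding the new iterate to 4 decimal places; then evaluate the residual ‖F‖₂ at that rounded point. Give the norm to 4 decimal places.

At (5/2, -1/2): F = (-15.7500, -11.1250).
Jacobian J = [[-2·x - 2, 1], [-6·x·y - 6·x + 3·y, -3·x^2 + 3·x]].
At the point, J = [[-7.0000, 1.0000], [-9.0000, -11.2500]] (det J = 87.7500).
Solving J·Δ = −F gives Δ = (-2.1460, 0.7279).
Then the next iterate is (x, y)₁ = (0.3540, 0.2279).
Re-evaluating at (0.3540, 0.2279): F = (-4.605416, 1.780403), so ‖F‖₂ = 4.9376.

4.9376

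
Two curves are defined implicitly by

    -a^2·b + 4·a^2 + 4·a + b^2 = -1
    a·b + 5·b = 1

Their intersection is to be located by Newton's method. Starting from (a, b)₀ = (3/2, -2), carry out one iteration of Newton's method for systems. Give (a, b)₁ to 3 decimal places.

At (3/2, -2): F = (24.500, -14.000).
Jacobian J = [[-2·a·b + 8·a + 4, -a^2 + 2·b], [b, a + 5]].
At the point, J = [[22.000, -6.250], [-2.000, 6.500]] (det J = 130.500).
Solving J·Δ = −F gives Δ = (-0.550, 1.985).
Then the next iterate is (a, b)₁ = (0.950, -0.015).

(0.950, -0.015)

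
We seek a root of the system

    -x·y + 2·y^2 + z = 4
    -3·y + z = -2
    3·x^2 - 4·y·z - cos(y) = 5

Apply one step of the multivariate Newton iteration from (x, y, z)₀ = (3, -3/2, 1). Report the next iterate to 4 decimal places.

(3.9563, -1.5109, -6.5328)

At (3, -3/2, 1): F = (6.0000, 7.5000, 27.929263).
Jacobian J = [[-y, -x + 4·y, 1], [0, -3, 1], [6·x, -4·z + sin(y), -4·y]].
At the point, J = [[1.5000, -9.0000, 1.0000], [0.0000, -3.0000, 1.0000], [18.0000, -4.997495, 6.0000]] (det J = -127.503758).
Solving J·Δ = −F gives Δ = (0.9563, -0.0109, -7.5328).
Then the next iterate is (x, y, z)₁ = (3.9563, -1.5109, -6.5328).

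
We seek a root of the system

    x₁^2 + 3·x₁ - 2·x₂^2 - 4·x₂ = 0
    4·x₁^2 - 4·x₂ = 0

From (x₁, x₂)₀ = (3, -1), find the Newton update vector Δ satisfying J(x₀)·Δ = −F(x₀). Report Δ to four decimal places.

At (3, -1): F = (20.0000, 40.0000).
Jacobian J = [[2·x₁ + 3, -4·x₂ - 4], [8·x₁, -4]].
At the point, J = [[9.0000, 0.0000], [24.0000, -4.0000]] (det J = -36.0000).
Solving J·Δ = −F gives Δ = (-2.2222, -3.3333).

(-2.2222, -3.3333)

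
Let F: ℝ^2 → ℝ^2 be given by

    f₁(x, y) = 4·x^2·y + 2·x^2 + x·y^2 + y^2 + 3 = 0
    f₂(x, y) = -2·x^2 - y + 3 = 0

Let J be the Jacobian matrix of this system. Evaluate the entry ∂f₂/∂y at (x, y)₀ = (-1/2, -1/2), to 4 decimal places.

-1.0000

∂f₂/∂y = -1.
At (-1/2, -1/2) this is -1.0000.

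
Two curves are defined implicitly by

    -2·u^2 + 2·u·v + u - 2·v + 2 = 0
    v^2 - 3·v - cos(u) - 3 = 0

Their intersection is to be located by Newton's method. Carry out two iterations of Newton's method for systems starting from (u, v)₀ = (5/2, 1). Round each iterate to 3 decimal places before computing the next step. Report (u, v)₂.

(0.559, -2.381)

At (5/2, 1): F = (-5.000, -4.19886).
Jacobian J = [[-4·u + 2·v + 1, 2·u - 2], [sin(u), 2·v - 3]].
At the point, J = [[-7.000, 3.000], [0.59847, -1.000]] (det J = 5.20458).
Solving J·Δ = −F gives Δ = (-3.381, -6.222).
Then the next iterate is (u, v)₁ = (-0.881, -5.222).
Round to (-0.881, -5.222) and repeat: F = (19.21184, 39.29890), J = [[-5.920, -3.762], [-0.77138, -13.444]].
Δ = (1.440, 2.841), so (u, v)₂ = (0.559, -2.381).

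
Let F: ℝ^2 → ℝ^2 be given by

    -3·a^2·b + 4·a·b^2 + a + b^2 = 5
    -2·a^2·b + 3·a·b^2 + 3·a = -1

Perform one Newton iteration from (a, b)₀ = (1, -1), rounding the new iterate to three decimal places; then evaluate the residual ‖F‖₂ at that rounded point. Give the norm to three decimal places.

22.063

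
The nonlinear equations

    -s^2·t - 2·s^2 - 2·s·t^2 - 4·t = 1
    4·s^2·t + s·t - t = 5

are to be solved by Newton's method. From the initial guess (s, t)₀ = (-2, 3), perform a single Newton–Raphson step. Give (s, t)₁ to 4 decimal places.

(-1.3231, 2.7279)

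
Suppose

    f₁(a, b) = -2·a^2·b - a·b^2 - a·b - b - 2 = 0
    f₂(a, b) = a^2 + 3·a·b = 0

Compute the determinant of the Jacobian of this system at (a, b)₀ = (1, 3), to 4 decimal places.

J = [[-4·a·b - b^2 - b, -2·a^2 - 2·a·b - a - 1], [2·a + 3·b, 3·a]].
At the point, J = [[-24.0000, -10.0000], [11.0000, 3.0000]].
det J = 38.0000.

38.0000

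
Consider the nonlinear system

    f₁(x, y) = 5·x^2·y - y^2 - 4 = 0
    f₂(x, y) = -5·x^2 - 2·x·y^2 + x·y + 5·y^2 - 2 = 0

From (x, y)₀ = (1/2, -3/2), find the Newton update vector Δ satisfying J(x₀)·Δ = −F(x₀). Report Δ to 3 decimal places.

At (1/2, -3/2): F = (-8.125, 5.000).
Jacobian J = [[10·x·y, 5·x^2 - 2·y], [-10·x - 2·y^2 + y, -4·x·y + x + 10·y]].
At the point, J = [[-7.500, 4.250], [-11.000, -11.500]] (det J = 133.000).
Solving J·Δ = −F gives Δ = (-0.543, 0.954).

(-0.543, 0.954)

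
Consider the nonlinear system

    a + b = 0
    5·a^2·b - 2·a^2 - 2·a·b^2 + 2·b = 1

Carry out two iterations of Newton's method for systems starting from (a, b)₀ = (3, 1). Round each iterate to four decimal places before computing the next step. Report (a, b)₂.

(-2.1578, 2.1578)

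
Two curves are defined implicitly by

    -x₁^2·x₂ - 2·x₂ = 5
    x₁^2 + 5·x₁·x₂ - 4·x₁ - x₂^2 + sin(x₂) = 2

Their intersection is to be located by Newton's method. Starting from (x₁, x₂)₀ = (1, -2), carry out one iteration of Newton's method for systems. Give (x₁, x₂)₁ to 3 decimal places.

(-29.725, -42.633)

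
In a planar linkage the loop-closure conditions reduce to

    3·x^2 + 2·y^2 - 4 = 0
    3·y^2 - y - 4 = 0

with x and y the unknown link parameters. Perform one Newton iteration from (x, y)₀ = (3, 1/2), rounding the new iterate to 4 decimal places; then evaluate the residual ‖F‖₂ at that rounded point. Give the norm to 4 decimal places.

At (3, 1/2): F = (23.5000, -3.7500).
Jacobian J = [[6·x, 4·y], [0, 6·y - 1]].
At the point, J = [[18.0000, 2.0000], [0.0000, 2.0000]] (det J = 36.0000).
Solving J·Δ = −F gives Δ = (-1.5139, 1.8750).
Then the next iterate is (x, y)₁ = (1.4861, 2.3750).
Re-evaluating at (1.4861, 2.3750): F = (13.906730, 10.546875), so ‖F‖₂ = 17.4538.

17.4538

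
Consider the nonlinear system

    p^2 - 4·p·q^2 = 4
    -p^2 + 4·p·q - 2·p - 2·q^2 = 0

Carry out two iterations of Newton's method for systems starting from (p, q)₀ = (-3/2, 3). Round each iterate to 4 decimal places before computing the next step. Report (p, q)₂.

(-2.1391, 0.0319)

At (-3/2, 3): F = (52.2500, -35.2500).
Jacobian J = [[2·p - 4·q^2, -8·p·q], [-2·p + 4·q - 2, 4·p - 4·q]].
At the point, J = [[-39.0000, 36.0000], [13.0000, -18.0000]] (det J = 234.0000).
Solving J·Δ = −F gives Δ = (-1.4038, -2.9722).
Then the next iterate is (p, q)₁ = (-2.9038, 0.0278).
Round to (-2.9038, 0.0278) and repeat: F = (4.441031, -2.948903), J = [[-5.810691, 0.645805], [3.9188, -11.7264]].
Δ = (0.7647, 0.0041), so (p, q)₂ = (-2.1391, 0.0319).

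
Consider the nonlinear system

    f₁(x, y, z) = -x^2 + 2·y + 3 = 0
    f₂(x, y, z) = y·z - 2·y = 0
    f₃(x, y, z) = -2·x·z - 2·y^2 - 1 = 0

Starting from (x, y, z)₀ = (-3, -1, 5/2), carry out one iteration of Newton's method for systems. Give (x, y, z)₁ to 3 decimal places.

(-1.577, -1.269, 1.865)

At (-3, -1, 5/2): F = (-8.000, -0.500, 12.000).
Jacobian J = [[-2·x, 2, 0], [0, z - 2, y], [-2·z, -4·y, -2·x]].
At the point, J = [[6.000, 2.000, 0.000], [0.000, 0.500, -1.000], [-5.000, 4.000, 6.000]] (det J = 52.000).
Solving J·Δ = −F gives Δ = (1.423, -0.269, -0.635).
Then the next iterate is (x, y, z)₁ = (-1.577, -1.269, 1.865).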